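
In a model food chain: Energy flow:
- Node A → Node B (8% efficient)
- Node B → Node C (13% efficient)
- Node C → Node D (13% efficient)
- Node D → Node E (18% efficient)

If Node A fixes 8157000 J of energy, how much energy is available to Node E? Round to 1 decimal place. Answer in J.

1985.1 J

Node B: 8157000 × 0.08 = 652560 J
Node C: 652560 × 0.13 = 84832.8 J
Node D: 84832.8 × 0.13 = 11028.264 J
Node E: 11028.264 × 0.18 = 1985.08752 J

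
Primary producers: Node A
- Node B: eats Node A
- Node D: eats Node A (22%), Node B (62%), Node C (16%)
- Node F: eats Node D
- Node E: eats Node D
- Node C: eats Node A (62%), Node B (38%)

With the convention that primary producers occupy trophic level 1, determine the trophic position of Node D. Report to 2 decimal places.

2.84

Node B: 1 + 1 = 2
Node C: 1 + (0.62×1 + 0.38×2) = 2.38
Node D: 1 + (0.22×1 + 0.62×2 + 0.16×2.38) = 2.8408
Node E: 1 + 2.8408 = 3.8408
Node F: 1 + 2.8408 = 3.8408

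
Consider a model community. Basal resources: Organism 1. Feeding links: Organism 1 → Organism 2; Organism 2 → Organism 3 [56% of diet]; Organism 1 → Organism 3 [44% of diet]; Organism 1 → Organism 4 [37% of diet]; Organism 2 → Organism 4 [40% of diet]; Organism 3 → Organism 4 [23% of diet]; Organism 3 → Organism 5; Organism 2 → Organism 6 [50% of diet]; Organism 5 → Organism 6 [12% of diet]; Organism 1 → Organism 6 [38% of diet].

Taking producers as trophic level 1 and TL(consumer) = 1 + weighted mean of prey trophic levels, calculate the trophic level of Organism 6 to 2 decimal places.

2.81

Organism 2: 1 + 1 = 2
Organism 3: 1 + (0.56×2 + 0.44×1) = 2.56
Organism 4: 1 + (0.37×1 + 0.4×2 + 0.23×2.56) = 2.7588
Organism 5: 1 + 2.56 = 3.56
Organism 6: 1 + (0.5×2 + 0.12×3.56 + 0.38×1) = 2.8072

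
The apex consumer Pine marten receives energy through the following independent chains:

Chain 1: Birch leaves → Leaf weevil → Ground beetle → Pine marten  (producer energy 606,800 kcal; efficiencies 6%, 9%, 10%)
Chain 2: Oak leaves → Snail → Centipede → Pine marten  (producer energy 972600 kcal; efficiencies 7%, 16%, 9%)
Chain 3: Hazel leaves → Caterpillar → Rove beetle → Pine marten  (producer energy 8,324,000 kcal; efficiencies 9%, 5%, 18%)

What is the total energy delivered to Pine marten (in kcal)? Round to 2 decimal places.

8050.49 kcal

Chain 1: 606800 × 0.06 × 0.09 × 0.1 = 327.672 kcal
Chain 2: 972600 × 0.07 × 0.16 × 0.09 = 980.3808 kcal
Chain 3: 8324000 × 0.09 × 0.05 × 0.18 = 6742.44 kcal
Total at Pine marten: 327.672 + 980.3808 + 6742.44 = 8050.4928 kcal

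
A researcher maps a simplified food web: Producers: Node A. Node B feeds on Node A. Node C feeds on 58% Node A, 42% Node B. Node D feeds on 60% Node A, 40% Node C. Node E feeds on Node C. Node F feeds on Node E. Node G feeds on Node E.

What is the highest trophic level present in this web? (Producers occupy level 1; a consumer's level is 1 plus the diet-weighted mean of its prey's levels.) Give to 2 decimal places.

Node B: 1 + 1 = 2
Node C: 1 + (0.58×1 + 0.42×2) = 2.42
Node D: 1 + (0.6×1 + 0.4×2.42) = 2.568
Node E: 1 + 2.42 = 3.42
Node F: 1 + 3.42 = 4.42
Node G: 1 + 3.42 = 4.42

4.42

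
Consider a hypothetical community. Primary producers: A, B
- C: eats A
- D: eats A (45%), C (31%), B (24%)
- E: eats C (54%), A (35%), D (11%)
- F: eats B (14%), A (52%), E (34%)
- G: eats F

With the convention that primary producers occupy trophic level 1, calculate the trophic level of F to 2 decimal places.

2.57

C: 1 + 1 = 2
D: 1 + (0.45×1 + 0.31×2 + 0.24×1) = 2.31
E: 1 + (0.54×2 + 0.35×1 + 0.11×2.31) = 2.6841
F: 1 + (0.14×1 + 0.52×1 + 0.34×2.6841) = 2.572594
G: 1 + 2.572594 = 3.572594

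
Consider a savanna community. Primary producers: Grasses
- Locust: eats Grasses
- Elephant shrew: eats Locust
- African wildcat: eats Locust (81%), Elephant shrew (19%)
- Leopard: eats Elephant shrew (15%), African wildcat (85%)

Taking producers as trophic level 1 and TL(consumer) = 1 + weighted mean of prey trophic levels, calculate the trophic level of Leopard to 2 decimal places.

4.16

Locust: 1 + 1 = 2
Elephant shrew: 1 + 2 = 3
African wildcat: 1 + (0.81×2 + 0.19×3) = 3.19
Leopard: 1 + (0.15×3 + 0.85×3.19) = 4.1615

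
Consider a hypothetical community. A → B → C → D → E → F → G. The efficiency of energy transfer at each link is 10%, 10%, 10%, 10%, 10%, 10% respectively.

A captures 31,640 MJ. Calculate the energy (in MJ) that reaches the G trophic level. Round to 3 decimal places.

B: 31640 × 0.1 = 3164 MJ
C: 3164 × 0.1 = 316.4 MJ
D: 316.4 × 0.1 = 31.64 MJ
E: 31.64 × 0.1 = 3.164 MJ
F: 3.164 × 0.1 = 0.3164 MJ
G: 0.3164 × 0.1 = 0.03164 MJ

0.032 MJ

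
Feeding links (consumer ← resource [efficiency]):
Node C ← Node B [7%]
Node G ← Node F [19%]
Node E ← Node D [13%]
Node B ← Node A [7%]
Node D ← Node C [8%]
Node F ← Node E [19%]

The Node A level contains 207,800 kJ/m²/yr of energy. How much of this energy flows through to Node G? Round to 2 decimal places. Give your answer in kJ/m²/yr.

0.38 kJ/m²/yr

Node B: 207800 × 0.07 = 14546 kJ/m²/yr
Node C: 14546 × 0.07 = 1018.22 kJ/m²/yr
Node D: 1018.22 × 0.08 = 81.4576 kJ/m²/yr
Node E: 81.4576 × 0.13 = 10.589488 kJ/m²/yr
Node F: 10.589488 × 0.19 = 2.01200272 kJ/m²/yr
Node G: 2.01200272 × 0.19 = 0.3822805168 kJ/m²/yr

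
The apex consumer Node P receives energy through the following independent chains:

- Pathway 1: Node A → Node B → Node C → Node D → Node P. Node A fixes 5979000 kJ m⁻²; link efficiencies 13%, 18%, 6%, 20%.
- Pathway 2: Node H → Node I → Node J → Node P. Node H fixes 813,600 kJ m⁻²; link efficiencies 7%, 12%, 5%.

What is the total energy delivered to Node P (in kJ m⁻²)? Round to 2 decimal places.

Pathway 1: 5979000 × 0.13 × 0.18 × 0.06 × 0.2 = 1678.9032 kJ m⁻²
Pathway 2: 813600 × 0.07 × 0.12 × 0.05 = 341.712 kJ m⁻²
Total at Node P: 1678.9032 + 341.712 = 2020.6152 kJ m⁻²

2020.62 kJ m⁻²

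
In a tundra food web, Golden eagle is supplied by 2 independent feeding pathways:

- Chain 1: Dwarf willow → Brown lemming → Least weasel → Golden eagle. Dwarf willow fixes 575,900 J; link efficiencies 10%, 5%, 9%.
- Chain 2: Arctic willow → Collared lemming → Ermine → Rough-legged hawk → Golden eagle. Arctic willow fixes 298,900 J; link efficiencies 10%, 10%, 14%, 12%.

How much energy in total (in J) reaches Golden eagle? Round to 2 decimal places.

309.37 J

Chain 1: 575900 × 0.1 × 0.05 × 0.09 = 259.155 J
Chain 2: 298900 × 0.1 × 0.1 × 0.14 × 0.12 = 50.2152 J
Total at Golden eagle: 259.155 + 50.2152 = 309.3702 J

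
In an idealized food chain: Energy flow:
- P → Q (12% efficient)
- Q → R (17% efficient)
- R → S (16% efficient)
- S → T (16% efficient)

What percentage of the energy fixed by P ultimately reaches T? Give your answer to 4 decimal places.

0.0522%

Product of link efficiencies: 0.12 × 0.17 × 0.16 × 0.16 = 0.00052224
As a percentage: 0.00052224 × 100 = 0.0522%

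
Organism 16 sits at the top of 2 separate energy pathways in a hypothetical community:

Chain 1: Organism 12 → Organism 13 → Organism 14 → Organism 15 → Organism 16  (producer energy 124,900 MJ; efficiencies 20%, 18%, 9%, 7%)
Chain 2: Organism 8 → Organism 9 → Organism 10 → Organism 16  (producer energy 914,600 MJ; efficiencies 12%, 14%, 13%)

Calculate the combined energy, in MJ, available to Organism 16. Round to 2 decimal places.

2025.81 MJ

Chain 1: 124900 × 0.2 × 0.18 × 0.09 × 0.07 = 28.32732 MJ
Chain 2: 914600 × 0.12 × 0.14 × 0.13 = 1997.4864 MJ
Total at Organism 16: 28.32732 + 1997.4864 = 2025.81372 MJ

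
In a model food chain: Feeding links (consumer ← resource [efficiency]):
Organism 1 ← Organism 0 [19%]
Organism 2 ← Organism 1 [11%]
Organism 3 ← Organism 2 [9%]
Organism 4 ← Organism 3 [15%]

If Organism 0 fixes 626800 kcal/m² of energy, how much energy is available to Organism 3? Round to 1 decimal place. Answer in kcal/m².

Organism 1: 626800 × 0.19 = 119092 kcal/m²
Organism 2: 119092 × 0.11 = 13100.12 kcal/m²
Organism 3: 13100.12 × 0.09 = 1179.0108 kcal/m²

1179.0 kcal/m²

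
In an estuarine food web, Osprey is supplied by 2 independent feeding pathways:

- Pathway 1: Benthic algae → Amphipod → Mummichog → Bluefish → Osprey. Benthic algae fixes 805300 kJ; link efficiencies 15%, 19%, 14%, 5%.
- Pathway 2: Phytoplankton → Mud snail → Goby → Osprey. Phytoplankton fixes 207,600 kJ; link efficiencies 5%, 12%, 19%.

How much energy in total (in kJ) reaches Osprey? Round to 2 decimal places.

Pathway 1: 805300 × 0.15 × 0.19 × 0.14 × 0.05 = 160.65735 kJ
Pathway 2: 207600 × 0.05 × 0.12 × 0.19 = 236.664 kJ
Total at Osprey: 160.65735 + 236.664 = 397.32135 kJ

397.32 kJ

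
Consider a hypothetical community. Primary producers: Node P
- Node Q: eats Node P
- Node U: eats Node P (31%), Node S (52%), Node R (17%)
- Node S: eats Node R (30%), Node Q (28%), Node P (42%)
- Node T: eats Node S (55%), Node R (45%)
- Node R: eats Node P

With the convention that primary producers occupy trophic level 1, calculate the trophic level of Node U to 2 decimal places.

Node Q: 1 + 1 = 2
Node R: 1 + 1 = 2
Node S: 1 + (0.3×2 + 0.28×2 + 0.42×1) = 2.58
Node T: 1 + (0.55×2.58 + 0.45×2) = 3.319
Node U: 1 + (0.31×1 + 0.52×2.58 + 0.17×2) = 2.9916

2.99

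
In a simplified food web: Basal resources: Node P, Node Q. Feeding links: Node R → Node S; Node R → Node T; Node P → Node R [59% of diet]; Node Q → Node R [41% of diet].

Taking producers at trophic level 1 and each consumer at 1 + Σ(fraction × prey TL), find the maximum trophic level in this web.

Node R: 1 + (0.59×1 + 0.41×1) = 2
Node S: 1 + 2 = 3
Node T: 1 + 2 = 3

3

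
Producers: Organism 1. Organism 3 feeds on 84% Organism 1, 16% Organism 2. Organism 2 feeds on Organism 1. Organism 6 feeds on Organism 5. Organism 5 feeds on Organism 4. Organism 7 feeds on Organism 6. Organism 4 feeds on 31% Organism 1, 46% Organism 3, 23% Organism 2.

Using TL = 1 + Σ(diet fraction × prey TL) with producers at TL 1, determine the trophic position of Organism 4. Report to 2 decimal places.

2.76

Organism 2: 1 + 1 = 2
Organism 3: 1 + (0.84×1 + 0.16×2) = 2.16
Organism 4: 1 + (0.31×1 + 0.46×2.16 + 0.23×2) = 2.7636
Organism 5: 1 + 2.7636 = 3.7636
Organism 6: 1 + 3.7636 = 4.7636
Organism 7: 1 + 4.7636 = 5.7636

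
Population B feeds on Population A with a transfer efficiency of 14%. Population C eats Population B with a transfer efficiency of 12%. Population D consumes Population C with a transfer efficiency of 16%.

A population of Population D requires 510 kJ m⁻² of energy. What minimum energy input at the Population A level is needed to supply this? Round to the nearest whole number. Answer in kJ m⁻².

Cumulative transfer efficiency: 0.14 × 0.12 × 0.16 = 0.002688
Population A energy = 510 / 0.002688 = 189732 kJ m⁻²

189732 kJ m⁻²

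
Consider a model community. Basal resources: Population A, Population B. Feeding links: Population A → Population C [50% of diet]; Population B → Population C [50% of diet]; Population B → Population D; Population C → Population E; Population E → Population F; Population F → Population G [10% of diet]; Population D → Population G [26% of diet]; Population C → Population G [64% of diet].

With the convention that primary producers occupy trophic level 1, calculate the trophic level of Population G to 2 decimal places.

3.20

Population C: 1 + (0.5×1 + 0.5×1) = 2
Population D: 1 + 1 = 2
Population E: 1 + 2 = 3
Population F: 1 + 3 = 4
Population G: 1 + (0.1×4 + 0.26×2 + 0.64×2) = 3.2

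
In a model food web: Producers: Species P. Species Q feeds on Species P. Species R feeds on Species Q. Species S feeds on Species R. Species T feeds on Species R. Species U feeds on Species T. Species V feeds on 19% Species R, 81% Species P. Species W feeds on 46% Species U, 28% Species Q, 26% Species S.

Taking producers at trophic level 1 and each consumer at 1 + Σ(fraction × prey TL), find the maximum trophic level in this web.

5

Species Q: 1 + 1 = 2
Species R: 1 + 2 = 3
Species S: 1 + 3 = 4
Species T: 1 + 3 = 4
Species U: 1 + 4 = 5
Species V: 1 + (0.19×3 + 0.81×1) = 2.38
Species W: 1 + (0.46×5 + 0.28×2 + 0.26×4) = 4.9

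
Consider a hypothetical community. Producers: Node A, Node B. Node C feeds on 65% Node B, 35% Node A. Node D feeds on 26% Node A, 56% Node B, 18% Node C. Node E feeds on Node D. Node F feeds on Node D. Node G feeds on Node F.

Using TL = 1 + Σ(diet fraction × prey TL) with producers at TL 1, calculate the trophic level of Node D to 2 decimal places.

Node C: 1 + (0.65×1 + 0.35×1) = 2
Node D: 1 + (0.26×1 + 0.56×1 + 0.18×2) = 2.18
Node E: 1 + 2.18 = 3.18
Node F: 1 + 2.18 = 3.18
Node G: 1 + 3.18 = 4.18

2.18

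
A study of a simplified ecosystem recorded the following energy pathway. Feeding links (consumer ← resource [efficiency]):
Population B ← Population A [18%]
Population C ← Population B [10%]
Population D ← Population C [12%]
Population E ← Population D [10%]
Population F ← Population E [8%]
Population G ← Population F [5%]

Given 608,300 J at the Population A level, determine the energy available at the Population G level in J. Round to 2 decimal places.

0.53 J

Population B: 608300 × 0.18 = 109494 J
Population C: 109494 × 0.1 = 10949.4 J
Population D: 10949.4 × 0.12 = 1313.928 J
Population E: 1313.928 × 0.1 = 131.3928 J
Population F: 131.3928 × 0.08 = 10.511424 J
Population G: 10.511424 × 0.05 = 0.5255712 J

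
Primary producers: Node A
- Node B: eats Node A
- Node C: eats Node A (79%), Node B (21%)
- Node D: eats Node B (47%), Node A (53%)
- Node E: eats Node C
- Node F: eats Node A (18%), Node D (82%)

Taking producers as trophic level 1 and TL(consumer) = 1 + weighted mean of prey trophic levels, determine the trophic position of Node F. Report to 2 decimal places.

Node B: 1 + 1 = 2
Node C: 1 + (0.79×1 + 0.21×2) = 2.21
Node D: 1 + (0.47×2 + 0.53×1) = 2.47
Node E: 1 + 2.21 = 3.21
Node F: 1 + (0.18×1 + 0.82×2.47) = 3.2054

3.21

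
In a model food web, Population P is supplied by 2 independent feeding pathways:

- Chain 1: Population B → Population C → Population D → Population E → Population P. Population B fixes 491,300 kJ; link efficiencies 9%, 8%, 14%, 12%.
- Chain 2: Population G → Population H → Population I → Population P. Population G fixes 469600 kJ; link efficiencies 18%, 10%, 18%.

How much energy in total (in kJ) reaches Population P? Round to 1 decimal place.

Chain 1: 491300 × 0.09 × 0.08 × 0.14 × 0.12 = 59.427648 kJ
Chain 2: 469600 × 0.18 × 0.1 × 0.18 = 1521.504 kJ
Total at Population P: 59.427648 + 1521.504 = 1580.931648 kJ

1580.9 kJ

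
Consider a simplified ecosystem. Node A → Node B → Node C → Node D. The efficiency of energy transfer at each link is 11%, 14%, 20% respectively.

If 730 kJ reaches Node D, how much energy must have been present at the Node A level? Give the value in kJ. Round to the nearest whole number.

237013 kJ

Cumulative transfer efficiency: 0.11 × 0.14 × 0.2 = 0.00308
Node A energy = 730 / 0.00308 = 237013 kJ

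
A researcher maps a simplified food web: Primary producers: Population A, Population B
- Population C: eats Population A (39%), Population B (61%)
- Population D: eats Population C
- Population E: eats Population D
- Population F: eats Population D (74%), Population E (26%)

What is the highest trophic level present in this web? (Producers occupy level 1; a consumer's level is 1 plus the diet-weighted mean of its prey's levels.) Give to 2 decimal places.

4.26

Population C: 1 + (0.39×1 + 0.61×1) = 2
Population D: 1 + 2 = 3
Population E: 1 + 3 = 4
Population F: 1 + (0.74×3 + 0.26×4) = 4.26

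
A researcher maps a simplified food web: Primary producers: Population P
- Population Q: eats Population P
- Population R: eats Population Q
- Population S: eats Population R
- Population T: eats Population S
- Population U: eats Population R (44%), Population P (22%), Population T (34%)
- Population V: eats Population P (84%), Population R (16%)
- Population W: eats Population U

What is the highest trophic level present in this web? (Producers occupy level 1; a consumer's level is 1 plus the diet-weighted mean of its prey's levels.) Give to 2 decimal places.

5.24

Population Q: 1 + 1 = 2
Population R: 1 + 2 = 3
Population S: 1 + 3 = 4
Population T: 1 + 4 = 5
Population U: 1 + (0.44×3 + 0.22×1 + 0.34×5) = 4.24
Population V: 1 + (0.84×1 + 0.16×3) = 2.32
Population W: 1 + 4.24 = 5.24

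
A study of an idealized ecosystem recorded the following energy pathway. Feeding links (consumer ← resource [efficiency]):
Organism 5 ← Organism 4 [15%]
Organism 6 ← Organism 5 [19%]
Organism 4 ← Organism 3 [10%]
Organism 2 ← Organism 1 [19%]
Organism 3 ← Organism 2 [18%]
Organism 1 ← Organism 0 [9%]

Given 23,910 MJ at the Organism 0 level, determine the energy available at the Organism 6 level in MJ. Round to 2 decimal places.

Organism 1: 23910 × 0.09 = 2151.9 MJ
Organism 2: 2151.9 × 0.19 = 408.861 MJ
Organism 3: 408.861 × 0.18 = 73.59498 MJ
Organism 4: 73.59498 × 0.1 = 7.359498 MJ
Organism 5: 7.359498 × 0.15 = 1.1039247 MJ
Organism 6: 1.1039247 × 0.19 = 0.209745693 MJ

0.21 MJ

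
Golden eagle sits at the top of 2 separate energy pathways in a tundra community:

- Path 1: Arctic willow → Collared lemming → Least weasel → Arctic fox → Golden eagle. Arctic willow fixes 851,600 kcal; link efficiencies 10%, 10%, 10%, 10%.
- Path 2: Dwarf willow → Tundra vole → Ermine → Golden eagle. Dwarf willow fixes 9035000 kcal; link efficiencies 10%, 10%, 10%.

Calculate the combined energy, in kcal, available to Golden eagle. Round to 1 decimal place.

9120.2 kcal

Path 1: 851600 × 0.1 × 0.1 × 0.1 × 0.1 = 85.16 kcal
Path 2: 9035000 × 0.1 × 0.1 × 0.1 = 9035 kcal
Total at Golden eagle: 85.16 + 9035 = 9120.16 kcal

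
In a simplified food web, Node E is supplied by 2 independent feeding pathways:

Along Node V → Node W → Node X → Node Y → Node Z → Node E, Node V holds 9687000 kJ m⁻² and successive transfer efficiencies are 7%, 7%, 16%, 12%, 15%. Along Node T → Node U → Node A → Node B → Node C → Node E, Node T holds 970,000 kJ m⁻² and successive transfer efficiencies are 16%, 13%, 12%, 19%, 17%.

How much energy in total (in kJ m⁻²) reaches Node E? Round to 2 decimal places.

214.91 kJ m⁻²

Via Node V: 9687000 × 0.07 × 0.07 × 0.16 × 0.12 × 0.15 = 136.702944 kJ m⁻²
Via Node T: 970000 × 0.16 × 0.13 × 0.12 × 0.19 × 0.17 = 78.202176 kJ m⁻²
Total at Node E: 136.702944 + 78.202176 = 214.90512 kJ m⁻²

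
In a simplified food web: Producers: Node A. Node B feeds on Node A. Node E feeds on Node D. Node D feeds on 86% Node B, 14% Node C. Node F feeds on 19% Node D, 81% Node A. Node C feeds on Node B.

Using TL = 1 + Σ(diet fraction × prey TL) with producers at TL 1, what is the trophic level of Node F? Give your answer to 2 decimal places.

2.41

Node B: 1 + 1 = 2
Node C: 1 + 2 = 3
Node D: 1 + (0.86×2 + 0.14×3) = 3.14
Node E: 1 + 3.14 = 4.14
Node F: 1 + (0.19×3.14 + 0.81×1) = 2.4066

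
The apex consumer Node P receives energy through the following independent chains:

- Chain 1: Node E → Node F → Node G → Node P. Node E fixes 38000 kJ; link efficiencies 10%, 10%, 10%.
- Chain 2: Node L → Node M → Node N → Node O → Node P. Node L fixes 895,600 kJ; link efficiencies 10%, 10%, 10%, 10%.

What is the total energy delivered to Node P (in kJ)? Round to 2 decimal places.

Chain 1: 38000 × 0.1 × 0.1 × 0.1 = 38 kJ
Chain 2: 895600 × 0.1 × 0.1 × 0.1 × 0.1 = 89.56 kJ
Total at Node P: 38 + 89.56 = 127.56 kJ

127.56 kJ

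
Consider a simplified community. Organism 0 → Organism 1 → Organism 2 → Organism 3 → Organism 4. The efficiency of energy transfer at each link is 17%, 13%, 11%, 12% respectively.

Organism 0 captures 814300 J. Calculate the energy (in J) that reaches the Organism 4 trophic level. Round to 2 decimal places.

Organism 1: 814300 × 0.17 = 138431 J
Organism 2: 138431 × 0.13 = 17996.03 J
Organism 3: 17996.03 × 0.11 = 1979.5633 J
Organism 4: 1979.5633 × 0.12 = 237.547596 J

237.55 J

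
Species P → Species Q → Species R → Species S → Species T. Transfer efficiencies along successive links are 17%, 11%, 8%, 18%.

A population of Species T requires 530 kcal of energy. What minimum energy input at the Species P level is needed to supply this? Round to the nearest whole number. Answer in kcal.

Cumulative transfer efficiency: 0.17 × 0.11 × 0.08 × 0.18 = 0.00026928
Species P energy = 530 / 0.00026928 = 1968212 kcal

1968212 kcal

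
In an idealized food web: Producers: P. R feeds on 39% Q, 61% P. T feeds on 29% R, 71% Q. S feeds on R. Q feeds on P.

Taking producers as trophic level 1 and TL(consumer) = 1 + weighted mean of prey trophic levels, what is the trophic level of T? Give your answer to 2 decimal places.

3.11

Q: 1 + 1 = 2
R: 1 + (0.39×2 + 0.61×1) = 2.39
S: 1 + 2.39 = 3.39
T: 1 + (0.29×2.39 + 0.71×2) = 3.1131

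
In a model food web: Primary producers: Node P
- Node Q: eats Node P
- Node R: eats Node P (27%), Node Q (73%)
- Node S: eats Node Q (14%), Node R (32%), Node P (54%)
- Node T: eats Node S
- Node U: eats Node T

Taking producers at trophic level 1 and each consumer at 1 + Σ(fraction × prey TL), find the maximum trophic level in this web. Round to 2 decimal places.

Node Q: 1 + 1 = 2
Node R: 1 + (0.27×1 + 0.73×2) = 2.73
Node S: 1 + (0.14×2 + 0.32×2.73 + 0.54×1) = 2.6936
Node T: 1 + 2.6936 = 3.6936
Node U: 1 + 3.6936 = 4.6936

4.69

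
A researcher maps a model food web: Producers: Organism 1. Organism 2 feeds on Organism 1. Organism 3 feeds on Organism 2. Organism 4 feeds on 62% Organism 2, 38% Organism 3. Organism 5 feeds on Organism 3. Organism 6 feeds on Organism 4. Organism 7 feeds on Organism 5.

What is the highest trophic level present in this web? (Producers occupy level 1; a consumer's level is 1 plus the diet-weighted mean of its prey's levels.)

Organism 2: 1 + 1 = 2
Organism 3: 1 + 2 = 3
Organism 4: 1 + (0.62×2 + 0.38×3) = 3.38
Organism 5: 1 + 3 = 4
Organism 6: 1 + 3.38 = 4.38
Organism 7: 1 + 4 = 5

5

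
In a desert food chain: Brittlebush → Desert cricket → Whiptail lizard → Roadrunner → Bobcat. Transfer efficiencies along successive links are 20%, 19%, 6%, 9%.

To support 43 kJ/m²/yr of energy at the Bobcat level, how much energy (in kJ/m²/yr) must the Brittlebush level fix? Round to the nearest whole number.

209552 kJ/m²/yr

Cumulative transfer efficiency: 0.2 × 0.19 × 0.06 × 0.09 = 0.0002052
Brittlebush energy = 43 / 0.0002052 = 209552 kJ/m²/yr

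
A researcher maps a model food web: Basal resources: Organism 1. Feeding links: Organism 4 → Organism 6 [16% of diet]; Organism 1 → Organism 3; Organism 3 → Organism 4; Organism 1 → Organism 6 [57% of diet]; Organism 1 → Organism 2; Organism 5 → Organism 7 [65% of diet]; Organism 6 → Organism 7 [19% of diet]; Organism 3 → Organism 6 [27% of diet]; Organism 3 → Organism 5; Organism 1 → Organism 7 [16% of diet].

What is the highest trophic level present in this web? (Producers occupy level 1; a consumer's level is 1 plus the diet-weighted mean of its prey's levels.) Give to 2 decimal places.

Organism 2: 1 + 1 = 2
Organism 3: 1 + 1 = 2
Organism 4: 1 + 2 = 3
Organism 5: 1 + 2 = 3
Organism 6: 1 + (0.16×3 + 0.27×2 + 0.57×1) = 2.59
Organism 7: 1 + (0.16×1 + 0.19×2.59 + 0.65×3) = 3.6021

3.60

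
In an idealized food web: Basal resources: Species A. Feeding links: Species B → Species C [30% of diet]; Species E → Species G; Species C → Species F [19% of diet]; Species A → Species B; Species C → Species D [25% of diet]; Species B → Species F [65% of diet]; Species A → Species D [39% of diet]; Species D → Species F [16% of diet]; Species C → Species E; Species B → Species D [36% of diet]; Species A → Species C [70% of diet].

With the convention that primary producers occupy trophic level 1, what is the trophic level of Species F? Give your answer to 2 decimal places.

Species B: 1 + 1 = 2
Species C: 1 + (0.3×2 + 0.7×1) = 2.3
Species D: 1 + (0.36×2 + 0.25×2.3 + 0.39×1) = 2.685
Species E: 1 + 2.3 = 3.3
Species F: 1 + (0.19×2.3 + 0.16×2.685 + 0.65×2) = 3.1666
Species G: 1 + 3.3 = 4.3

3.17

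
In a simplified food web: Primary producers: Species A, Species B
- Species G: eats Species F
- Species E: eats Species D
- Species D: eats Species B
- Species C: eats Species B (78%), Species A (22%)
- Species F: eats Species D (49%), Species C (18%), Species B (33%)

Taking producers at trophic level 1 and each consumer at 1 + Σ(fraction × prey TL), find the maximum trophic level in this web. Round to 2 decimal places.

Species C: 1 + (0.78×1 + 0.22×1) = 2
Species D: 1 + 1 = 2
Species E: 1 + 2 = 3
Species F: 1 + (0.49×2 + 0.18×2 + 0.33×1) = 2.67
Species G: 1 + 2.67 = 3.67

3.67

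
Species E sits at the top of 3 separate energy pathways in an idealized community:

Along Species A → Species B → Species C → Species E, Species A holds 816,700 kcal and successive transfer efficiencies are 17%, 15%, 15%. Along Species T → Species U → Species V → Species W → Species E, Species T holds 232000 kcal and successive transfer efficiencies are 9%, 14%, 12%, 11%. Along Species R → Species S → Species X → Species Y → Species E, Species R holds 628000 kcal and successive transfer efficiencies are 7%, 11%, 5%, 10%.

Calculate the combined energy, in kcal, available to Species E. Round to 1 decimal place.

Via Species A: 816700 × 0.17 × 0.15 × 0.15 = 3123.8775 kcal
Via Species T: 232000 × 0.09 × 0.14 × 0.12 × 0.11 = 38.58624 kcal
Via Species R: 628000 × 0.07 × 0.11 × 0.05 × 0.1 = 24.178 kcal
Total at Species E: 3123.8775 + 38.58624 + 24.178 = 3186.64174 kcal

3186.6 kcal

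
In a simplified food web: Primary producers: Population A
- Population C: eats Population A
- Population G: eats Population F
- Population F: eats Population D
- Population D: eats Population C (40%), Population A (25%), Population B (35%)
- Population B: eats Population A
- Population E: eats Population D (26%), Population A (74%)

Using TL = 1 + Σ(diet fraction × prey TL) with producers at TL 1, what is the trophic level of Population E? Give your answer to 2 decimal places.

2.46

Population B: 1 + 1 = 2
Population C: 1 + 1 = 2
Population D: 1 + (0.4×2 + 0.25×1 + 0.35×2) = 2.75
Population E: 1 + (0.26×2.75 + 0.74×1) = 2.455
Population F: 1 + 2.75 = 3.75
Population G: 1 + 3.75 = 4.75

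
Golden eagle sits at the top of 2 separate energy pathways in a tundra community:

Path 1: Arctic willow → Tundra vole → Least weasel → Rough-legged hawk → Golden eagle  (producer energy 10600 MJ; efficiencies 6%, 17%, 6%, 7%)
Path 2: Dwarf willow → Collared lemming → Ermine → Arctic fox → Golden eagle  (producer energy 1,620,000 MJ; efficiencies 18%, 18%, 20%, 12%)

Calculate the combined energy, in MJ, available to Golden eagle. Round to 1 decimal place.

1260.2 MJ

Path 1: 10600 × 0.06 × 0.17 × 0.06 × 0.07 = 0.454104 MJ
Path 2: 1620000 × 0.18 × 0.18 × 0.2 × 0.12 = 1259.712 MJ
Total at Golden eagle: 0.454104 + 1259.712 = 1260.166104 MJ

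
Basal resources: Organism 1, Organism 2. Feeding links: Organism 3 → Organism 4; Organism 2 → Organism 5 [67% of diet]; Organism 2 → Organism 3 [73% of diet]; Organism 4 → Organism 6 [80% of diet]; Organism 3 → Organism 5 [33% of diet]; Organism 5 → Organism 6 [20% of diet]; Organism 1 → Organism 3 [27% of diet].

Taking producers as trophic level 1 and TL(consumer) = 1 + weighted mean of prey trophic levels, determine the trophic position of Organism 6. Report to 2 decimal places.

Organism 3: 1 + (0.73×1 + 0.27×1) = 2
Organism 4: 1 + 2 = 3
Organism 5: 1 + (0.67×1 + 0.33×2) = 2.33
Organism 6: 1 + (0.2×2.33 + 0.8×3) = 3.866

3.87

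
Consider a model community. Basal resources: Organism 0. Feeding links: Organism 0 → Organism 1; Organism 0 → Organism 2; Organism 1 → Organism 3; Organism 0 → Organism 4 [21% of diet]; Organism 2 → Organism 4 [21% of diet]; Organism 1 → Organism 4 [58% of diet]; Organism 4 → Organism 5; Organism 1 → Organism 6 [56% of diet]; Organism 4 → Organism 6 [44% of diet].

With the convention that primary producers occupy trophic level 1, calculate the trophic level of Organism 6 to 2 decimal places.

3.35

Organism 1: 1 + 1 = 2
Organism 2: 1 + 1 = 2
Organism 3: 1 + 2 = 3
Organism 4: 1 + (0.21×1 + 0.21×2 + 0.58×2) = 2.79
Organism 5: 1 + 2.79 = 3.79
Organism 6: 1 + (0.56×2 + 0.44×2.79) = 3.3476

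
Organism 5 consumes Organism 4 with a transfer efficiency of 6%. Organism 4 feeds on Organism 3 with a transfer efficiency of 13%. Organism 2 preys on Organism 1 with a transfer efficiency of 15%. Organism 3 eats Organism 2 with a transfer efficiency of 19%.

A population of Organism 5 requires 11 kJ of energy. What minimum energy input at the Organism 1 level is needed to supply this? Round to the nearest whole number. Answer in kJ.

49483 kJ

Cumulative transfer efficiency: 0.15 × 0.19 × 0.13 × 0.06 = 0.0002223
Organism 1 energy = 11 / 0.0002223 = 49483 kJ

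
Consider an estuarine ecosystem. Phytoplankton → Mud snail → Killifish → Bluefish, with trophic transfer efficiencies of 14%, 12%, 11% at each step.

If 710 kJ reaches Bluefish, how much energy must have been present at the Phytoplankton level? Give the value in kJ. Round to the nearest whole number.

Cumulative transfer efficiency: 0.14 × 0.12 × 0.11 = 0.001848
Phytoplankton energy = 710 / 0.001848 = 384199 kJ

384199 kJ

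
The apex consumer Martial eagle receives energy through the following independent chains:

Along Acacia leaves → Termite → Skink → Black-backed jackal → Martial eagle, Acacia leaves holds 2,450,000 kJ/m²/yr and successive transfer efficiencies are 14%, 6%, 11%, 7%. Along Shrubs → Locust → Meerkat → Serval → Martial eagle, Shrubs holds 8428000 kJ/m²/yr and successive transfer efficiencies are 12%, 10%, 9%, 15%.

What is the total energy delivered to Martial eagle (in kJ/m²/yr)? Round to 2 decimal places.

1523.80 kJ/m²/yr

Via Acacia leaves: 2450000 × 0.14 × 0.06 × 0.11 × 0.07 = 158.466 kJ/m²/yr
Via Shrubs: 8428000 × 0.12 × 0.1 × 0.09 × 0.15 = 1365.336 kJ/m²/yr
Total at Martial eagle: 158.466 + 1365.336 = 1523.802 kJ/m²/yr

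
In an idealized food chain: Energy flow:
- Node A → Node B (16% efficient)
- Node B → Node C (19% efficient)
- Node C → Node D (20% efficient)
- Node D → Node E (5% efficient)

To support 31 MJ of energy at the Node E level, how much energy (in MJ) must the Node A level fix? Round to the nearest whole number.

101974 MJ

Cumulative transfer efficiency: 0.16 × 0.19 × 0.2 × 0.05 = 0.000304
Node A energy = 31 / 0.000304 = 101974 MJ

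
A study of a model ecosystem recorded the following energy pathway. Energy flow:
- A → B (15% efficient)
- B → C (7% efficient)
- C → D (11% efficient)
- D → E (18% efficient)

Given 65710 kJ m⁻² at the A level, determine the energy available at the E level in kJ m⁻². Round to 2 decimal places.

13.66 kJ m⁻²

B: 65710 × 0.15 = 9856.5 kJ m⁻²
C: 9856.5 × 0.07 = 689.955 kJ m⁻²
D: 689.955 × 0.11 = 75.89505 kJ m⁻²
E: 75.89505 × 0.18 = 13.661109 kJ m⁻²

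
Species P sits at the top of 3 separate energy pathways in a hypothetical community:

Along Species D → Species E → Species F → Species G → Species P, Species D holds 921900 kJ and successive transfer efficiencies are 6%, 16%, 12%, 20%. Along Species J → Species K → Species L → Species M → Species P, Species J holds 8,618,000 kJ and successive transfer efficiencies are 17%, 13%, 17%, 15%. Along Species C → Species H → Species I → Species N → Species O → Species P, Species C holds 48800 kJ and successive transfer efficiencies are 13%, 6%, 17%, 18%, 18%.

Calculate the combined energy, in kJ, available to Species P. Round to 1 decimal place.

Via Species D: 921900 × 0.06 × 0.16 × 0.12 × 0.2 = 212.40576 kJ
Via Species J: 8618000 × 0.17 × 0.13 × 0.17 × 0.15 = 4856.6739 kJ
Via Species C: 48800 × 0.13 × 0.06 × 0.17 × 0.18 × 0.18 = 2.09656512 kJ
Total at Species P: 212.40576 + 4856.6739 + 2.09656512 = 5071.17622512 kJ

5071.2 kJ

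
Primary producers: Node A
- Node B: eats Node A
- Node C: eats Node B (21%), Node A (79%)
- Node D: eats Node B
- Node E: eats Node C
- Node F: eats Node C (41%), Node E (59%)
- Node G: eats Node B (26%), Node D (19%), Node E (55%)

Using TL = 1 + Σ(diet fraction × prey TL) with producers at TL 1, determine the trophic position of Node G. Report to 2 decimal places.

Node B: 1 + 1 = 2
Node C: 1 + (0.21×2 + 0.79×1) = 2.21
Node D: 1 + 2 = 3
Node E: 1 + 2.21 = 3.21
Node F: 1 + (0.41×2.21 + 0.59×3.21) = 3.8
Node G: 1 + (0.26×2 + 0.19×3 + 0.55×3.21) = 3.8555

3.86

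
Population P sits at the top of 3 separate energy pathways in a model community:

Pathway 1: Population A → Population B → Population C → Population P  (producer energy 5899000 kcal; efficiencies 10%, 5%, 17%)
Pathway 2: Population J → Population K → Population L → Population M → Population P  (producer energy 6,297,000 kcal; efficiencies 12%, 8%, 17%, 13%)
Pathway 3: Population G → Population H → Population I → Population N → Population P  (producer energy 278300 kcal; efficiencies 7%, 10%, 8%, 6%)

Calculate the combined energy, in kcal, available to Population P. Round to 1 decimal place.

6359.5 kcal

Pathway 1: 5899000 × 0.1 × 0.05 × 0.17 = 5014.15 kcal
Pathway 2: 6297000 × 0.12 × 0.08 × 0.17 × 0.13 = 1335.97152 kcal
Pathway 3: 278300 × 0.07 × 0.1 × 0.08 × 0.06 = 9.35088 kcal
Total at Population P: 5014.15 + 1335.97152 + 9.35088 = 6359.4724 kcal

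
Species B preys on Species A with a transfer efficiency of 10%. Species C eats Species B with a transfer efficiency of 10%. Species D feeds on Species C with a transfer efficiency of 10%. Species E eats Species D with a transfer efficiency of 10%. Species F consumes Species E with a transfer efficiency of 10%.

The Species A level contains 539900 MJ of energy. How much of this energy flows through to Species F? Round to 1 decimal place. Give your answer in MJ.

Species B: 539900 × 0.1 = 53990 MJ
Species C: 53990 × 0.1 = 5399 MJ
Species D: 5399 × 0.1 = 539.9 MJ
Species E: 539.9 × 0.1 = 53.99 MJ
Species F: 53.99 × 0.1 = 5.399 MJ

5.4 MJ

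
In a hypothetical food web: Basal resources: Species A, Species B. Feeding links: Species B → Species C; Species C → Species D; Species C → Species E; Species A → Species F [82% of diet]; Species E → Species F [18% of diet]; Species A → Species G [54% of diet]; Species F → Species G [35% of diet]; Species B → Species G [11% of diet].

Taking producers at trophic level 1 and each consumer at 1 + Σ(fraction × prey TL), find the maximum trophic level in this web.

3

Species C: 1 + 1 = 2
Species D: 1 + 2 = 3
Species E: 1 + 2 = 3
Species F: 1 + (0.82×1 + 0.18×3) = 2.36
Species G: 1 + (0.54×1 + 0.35×2.36 + 0.11×1) = 2.476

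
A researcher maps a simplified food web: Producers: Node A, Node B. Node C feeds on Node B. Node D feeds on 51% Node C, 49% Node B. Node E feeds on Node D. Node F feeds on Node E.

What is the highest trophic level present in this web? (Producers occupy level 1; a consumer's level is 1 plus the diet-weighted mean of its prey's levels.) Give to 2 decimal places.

Node C: 1 + 1 = 2
Node D: 1 + (0.51×2 + 0.49×1) = 2.51
Node E: 1 + 2.51 = 3.51
Node F: 1 + 3.51 = 4.51

4.51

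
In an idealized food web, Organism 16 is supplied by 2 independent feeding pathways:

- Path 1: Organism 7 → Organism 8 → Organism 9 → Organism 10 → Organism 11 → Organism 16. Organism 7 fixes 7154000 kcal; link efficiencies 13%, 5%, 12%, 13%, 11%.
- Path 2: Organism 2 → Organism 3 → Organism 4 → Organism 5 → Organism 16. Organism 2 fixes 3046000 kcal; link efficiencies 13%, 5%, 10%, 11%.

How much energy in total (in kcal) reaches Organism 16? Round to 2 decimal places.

Path 1: 7154000 × 0.13 × 0.05 × 0.12 × 0.13 × 0.11 = 79.795716 kcal
Path 2: 3046000 × 0.13 × 0.05 × 0.1 × 0.11 = 217.789 kcal
Total at Organism 16: 79.795716 + 217.789 = 297.584716 kcal

297.58 kcal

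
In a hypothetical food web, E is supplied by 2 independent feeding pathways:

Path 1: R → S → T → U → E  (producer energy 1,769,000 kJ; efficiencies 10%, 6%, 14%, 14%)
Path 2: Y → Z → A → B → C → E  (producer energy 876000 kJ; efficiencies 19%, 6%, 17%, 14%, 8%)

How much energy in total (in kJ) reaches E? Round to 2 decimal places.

227.05 kJ

Path 1: 1769000 × 0.1 × 0.06 × 0.14 × 0.14 = 208.0344 kJ
Path 2: 876000 × 0.19 × 0.06 × 0.17 × 0.14 × 0.08 = 19.0141056 kJ
Total at E: 208.0344 + 19.0141056 = 227.0485056 kJ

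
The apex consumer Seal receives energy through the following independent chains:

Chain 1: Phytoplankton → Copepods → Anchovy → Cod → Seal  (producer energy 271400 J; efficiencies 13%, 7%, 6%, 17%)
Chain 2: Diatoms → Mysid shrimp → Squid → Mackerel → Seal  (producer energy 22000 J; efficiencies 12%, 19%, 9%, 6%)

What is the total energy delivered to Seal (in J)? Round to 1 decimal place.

Chain 1: 271400 × 0.13 × 0.07 × 0.06 × 0.17 = 25.191348 J
Chain 2: 22000 × 0.12 × 0.19 × 0.09 × 0.06 = 2.70864 J
Total at Seal: 25.191348 + 2.70864 = 27.899988 J

27.9 J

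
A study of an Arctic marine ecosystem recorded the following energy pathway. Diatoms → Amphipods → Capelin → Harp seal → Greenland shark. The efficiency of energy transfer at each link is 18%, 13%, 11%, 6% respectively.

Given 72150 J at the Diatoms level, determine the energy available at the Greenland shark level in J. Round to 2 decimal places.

11.14 J

Amphipods: 72150 × 0.18 = 12987 J
Capelin: 12987 × 0.13 = 1688.31 J
Harp seal: 1688.31 × 0.11 = 185.7141 J
Greenland shark: 185.7141 × 0.06 = 11.142846 J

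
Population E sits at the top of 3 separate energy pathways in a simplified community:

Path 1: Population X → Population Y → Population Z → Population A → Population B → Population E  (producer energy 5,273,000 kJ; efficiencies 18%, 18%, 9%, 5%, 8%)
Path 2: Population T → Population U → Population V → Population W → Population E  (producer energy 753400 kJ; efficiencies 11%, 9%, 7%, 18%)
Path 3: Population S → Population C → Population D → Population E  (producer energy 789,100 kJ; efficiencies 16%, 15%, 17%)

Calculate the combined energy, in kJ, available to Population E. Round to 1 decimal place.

Path 1: 5273000 × 0.18 × 0.18 × 0.09 × 0.05 × 0.08 = 61.504272 kJ
Path 2: 753400 × 0.11 × 0.09 × 0.07 × 0.18 = 93.979116 kJ
Path 3: 789100 × 0.16 × 0.15 × 0.17 = 3219.528 kJ
Total at Population E: 61.504272 + 93.979116 + 3219.528 = 3375.011388 kJ

3375.0 kJ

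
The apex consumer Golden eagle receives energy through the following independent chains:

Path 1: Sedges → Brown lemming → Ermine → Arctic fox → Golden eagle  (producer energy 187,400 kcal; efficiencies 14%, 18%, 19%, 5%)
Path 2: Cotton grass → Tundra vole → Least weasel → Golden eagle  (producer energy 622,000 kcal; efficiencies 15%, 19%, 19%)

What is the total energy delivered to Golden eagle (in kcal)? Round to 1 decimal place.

3413.0 kcal

Path 1: 187400 × 0.14 × 0.18 × 0.19 × 0.05 = 44.86356 kcal
Path 2: 622000 × 0.15 × 0.19 × 0.19 = 3368.13 kcal
Total at Golden eagle: 44.86356 + 3368.13 = 3412.99356 kcal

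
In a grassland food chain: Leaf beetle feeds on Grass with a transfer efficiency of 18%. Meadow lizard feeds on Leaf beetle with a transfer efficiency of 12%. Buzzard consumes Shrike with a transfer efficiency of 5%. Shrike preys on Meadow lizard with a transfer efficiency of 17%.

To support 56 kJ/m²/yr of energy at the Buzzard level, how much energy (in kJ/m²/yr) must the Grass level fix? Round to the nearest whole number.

Cumulative transfer efficiency: 0.18 × 0.12 × 0.17 × 0.05 = 0.0001836
Grass energy = 56 / 0.0001836 = 305011 kJ/m²/yr

305011 kJ/m²/yr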